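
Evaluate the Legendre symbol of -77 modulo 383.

1

Reduce the numerator: -77 ≡ 306 (mod 383), so (-77/383) = (306/383).
Factor out 2: 306 = 2·153. Since 383 ≡ 7 (mod 8), (2/383) = +1. Now have (153/383).
153 ≡ 1 (mod 4), so quadratic reciprocity gives (153/383) = (383/153). Reduce: 383 ≡ 77 (mod 153). Now have (77/153).
77 ≡ 1 (mod 4), so quadratic reciprocity gives (77/153) = (153/77). Reduce: 153 ≡ 76 (mod 77). Now have (76/77).
Factor out 2: 76 = 2^2·19. Since 77 ≡ 5 (mod 8), (2/77) = -1, and (2/77)^2 = +1. Now have (19/77).
77 ≡ 1 (mod 4), so quadratic reciprocity gives (19/77) = (77/19). Reduce: 77 ≡ 1 (mod 19). Now have (1/19).
(1/19) = 1. Collecting the sign factors: 1.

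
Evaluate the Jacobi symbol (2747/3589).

3589 ≡ 1 (mod 4), so quadratic reciprocity gives (2747/3589) = (3589/2747). Reduce: 3589 ≡ 842 (mod 2747). Now have (842/2747).
Factor out 2: 842 = 2·421. Since 2747 ≡ 3 (mod 8), (2/2747) = -1. Now have -(421/2747).
421 ≡ 1 (mod 4), so quadratic reciprocity gives (421/2747) = (2747/421). Reduce: 2747 ≡ 221 (mod 421). Now have -(221/421).
221 ≡ 1 (mod 4), so quadratic reciprocity gives (221/421) = (421/221). Reduce: 421 ≡ 200 (mod 221). Now have -(200/221).
Factor out 2: 200 = 2^3·25. Since 221 ≡ 5 (mod 8), (2/221) = -1, and (2/221)^3 = -1. Now have (25/221).
25 ≡ 1 (mod 4), so quadratic reciprocity gives (25/221) = (221/25). Reduce: 221 ≡ 21 (mod 25). Now have (21/25).
21 ≡ 1 (mod 4), so quadratic reciprocity gives (21/25) = (25/21). Reduce: 25 ≡ 4 (mod 21). Now have (4/21).
Factor out 2: 4 = 2^2. Since 21 ≡ 5 (mod 8), (2/21) = -1, and (2/21)^2 = +1. Now have (1/21).
(1/21) = 1. Collecting the sign factors: 1.

1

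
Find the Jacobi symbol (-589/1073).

(-589/1073)
  = (589/1073)    [1073 ≡ 1 mod 4 ⇒ (-1/1073) = +1]
  = (1073/589)    [QR: 589 ≡ 1 mod 4, sign kept]
  = (484/589)    [1073 ≡ 484 mod 589]
  = (121/589)    [589 ≡ 5 mod 8 ⇒ (2/589)^2 = +1]
  = (589/121)    [QR: 121 ≡ 1 mod 4, sign kept]
  = (105/121)    [589 ≡ 105 mod 121]
  = (121/105)    [QR: 105 ≡ 1 mod 4, sign kept]
  = (16/105)    [121 ≡ 16 mod 105]
  = (1/105)    [105 ≡ 1 mod 8 ⇒ (2/105)^4 = +1]
  = 1    [(1/105) = 1]

1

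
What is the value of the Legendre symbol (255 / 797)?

1

797 ≡ 1 (mod 4), so quadratic reciprocity gives (255 / 797) = (797 / 255). Reduce: 797 ≡ 32 (mod 255). Now have (32 / 255).
Factor out 2: 32 = 2^5. Since 255 ≡ 7 (mod 8), (2 / 255) = +1, and (2 / 255)^5 = +1. Now have (1 / 255).
(1 / 255) = 1. Collecting the sign factors: 1.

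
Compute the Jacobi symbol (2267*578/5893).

By multiplicativity, (2267·578/5893) = (2267/5893)·(578/5893).
First factor (2267/5893):
5893 ≡ 1 (mod 4), so quadratic reciprocity gives (2267/5893) = (5893/2267). Reduce: 5893 ≡ 1359 (mod 2267). Now have (1359/2267).
Both 1359 ≡ 3 and 2267 ≡ 3 (mod 4), so reciprocity gives (1359/2267) = -(2267/1359). Reduce: 2267 ≡ 908 (mod 1359). Now have -(908/1359).
Factor out 2: 908 = 2^2·227. Since 1359 ≡ 7 (mod 8), (2/1359) = +1, and (2/1359)^2 = +1. Now have -(227/1359).
Both 227 ≡ 3 and 1359 ≡ 3 (mod 4), so reciprocity gives (227/1359) = -(1359/227). Reduce: 1359 ≡ 224 (mod 227). Now have (224/227).
Factor out 2: 224 = 2^5·7. Since 227 ≡ 3 (mod 8), (2/227) = -1, and (2/227)^5 = -1. Now have -(7/227).
Both 7 ≡ 3 and 227 ≡ 3 (mod 4), so reciprocity gives (7/227) = -(227/7). Reduce: 227 ≡ 3 (mod 7). Now have (3/7).
Both 3 ≡ 3 and 7 ≡ 3 (mod 4), so reciprocity gives (3/7) = -(7/3). Reduce: 7 ≡ 1 (mod 3). Now have -(1/3).
(1/3) = 1. Collecting the sign factors: -1.
Second factor (578/5893):
Factor out 2: 578 = 2·289. Since 5893 ≡ 5 (mod 8), (2/5893) = -1. Now have -(289/5893).
289 ≡ 1 (mod 4), so quadratic reciprocity gives (289/5893) = (5893/289). Reduce: 5893 ≡ 113 (mod 289). Now have -(113/289).
113 ≡ 1 (mod 4), so quadratic reciprocity gives (113/289) = (289/113). Reduce: 289 ≡ 63 (mod 113). Now have -(63/113).
113 ≡ 1 (mod 4), so quadratic reciprocity gives (63/113) = (113/63). Reduce: 113 ≡ 50 (mod 63). Now have -(50/63).
Factor out 2: 50 = 2·25. Since 63 ≡ 7 (mod 8), (2/63) = +1. Now have -(25/63).
25 ≡ 1 (mod 4), so quadratic reciprocity gives (25/63) = (63/25). Reduce: 63 ≡ 13 (mod 25). Now have -(13/25).
13 ≡ 1 (mod 4), so quadratic reciprocity gives (13/25) = (25/13). Reduce: 25 ≡ 12 (mod 13). Now have -(12/13).
Factor out 2: 12 = 2^2·3. Since 13 ≡ 5 (mod 8), (2/13) = -1, and (2/13)^2 = +1. Now have -(3/13).
13 ≡ 1 (mod 4), so quadratic reciprocity gives (3/13) = (13/3). Reduce: 13 ≡ 1 (mod 3). Now have -(1/3).
(1/3) = 1. Collecting the sign factors: -1.
Product: (-1)·(-1) = 1.

1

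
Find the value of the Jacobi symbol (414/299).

(414/299)
  = (115/299)    [414 ≡ 115 mod 299]
  = -(299/115)    [QR: both ≡ 3 mod 4, sign flips]
  = -(69/115)    [299 ≡ 69 mod 115]
  = -(115/69)    [QR: 69 ≡ 1 mod 4, sign kept]
  = -(46/69)    [115 ≡ 46 mod 69]
  = (23/69)    [69 ≡ 5 mod 8 ⇒ (2/69) = -1]
  = (69/23)    [QR: 69 ≡ 1 mod 4, sign kept]
  = (0/23)    [69 ≡ 0 mod 23]
  = 0    [numerator 0, gcd > 1]

0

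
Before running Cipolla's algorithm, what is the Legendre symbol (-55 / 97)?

-1

Pull out -1: (-55 / 97) = (-1 / 97)·(55 / 97). Since 97 ≡ 1 (mod 4), (-1 / 97) = +1. Now have (55 / 97).
97 ≡ 1 (mod 4), so quadratic reciprocity gives (55 / 97) = (97 / 55). Reduce: 97 ≡ 42 (mod 55). Now have (42 / 55).
Factor out 2: 42 = 2·21. Since 55 ≡ 7 (mod 8), (2 / 55) = +1. Now have (21 / 55).
21 ≡ 1 (mod 4), so quadratic reciprocity gives (21 / 55) = (55 / 21). Reduce: 55 ≡ 13 (mod 21). Now have (13 / 21).
13 ≡ 1 (mod 4), so quadratic reciprocity gives (13 / 21) = (21 / 13). Reduce: 21 ≡ 8 (mod 13). Now have (8 / 13).
Factor out 2: 8 = 2^3. Since 13 ≡ 5 (mod 8), (2 / 13) = -1, and (2 / 13)^3 = -1. Now have -(1 / 13).
(1 / 13) = 1. Collecting the sign factors: -1.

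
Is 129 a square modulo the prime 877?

(129/877)
  = (877/129)    [QR: 129 ≡ 1 mod 4, sign kept]
  = (103/129)    [877 ≡ 103 mod 129]
  = (129/103)    [QR: 129 ≡ 1 mod 4, sign kept]
  = (26/103)    [129 ≡ 26 mod 103]
  = (13/103)    [103 ≡ 7 mod 8 ⇒ (2/103) = +1]
  = (103/13)    [QR: 13 ≡ 1 mod 4, sign kept]
  = (12/13)    [103 ≡ 12 mod 13]
  = (3/13)    [13 ≡ 5 mod 8 ⇒ (2/13)^2 = +1]
  = (13/3)    [QR: 13 ≡ 1 mod 4, sign kept]
  = (1/3)    [13 ≡ 1 mod 3]
  = 1    [(1/3) = 1]
(129/877) = 1, and 877 is prime, so 129 is a quadratic residue mod 877.

yes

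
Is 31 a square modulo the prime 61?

(31/61)
  = (61/31)    [QR: 61 ≡ 1 mod 4, sign kept]
  = (30/31)    [61 ≡ 30 mod 31]
  = (15/31)    [31 ≡ 7 mod 8 ⇒ (2/31) = +1]
  = -(31/15)    [QR: both ≡ 3 mod 4, sign flips]
  = -(1/15)    [31 ≡ 1 mod 15]
  = -1    [(1/15) = 1]
The Legendre symbol is -1, so x^2 ≡ 31 (mod 61) has no solution.

no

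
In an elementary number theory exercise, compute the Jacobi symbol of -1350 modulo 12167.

-1

Reduce the numerator: -1350 ≡ 10817 (mod 12167), so (-1350|12167) = (10817|12167).
10817 ≡ 1 (mod 4), so quadratic reciprocity gives (10817|12167) = (12167|10817). Reduce: 12167 ≡ 1350 (mod 10817). Now have (1350|10817).
Factor out 2: 1350 = 2·675. Since 10817 ≡ 1 (mod 8), (2|10817) = +1. Now have (675|10817).
10817 ≡ 1 (mod 4), so quadratic reciprocity gives (675|10817) = (10817|675). Reduce: 10817 ≡ 17 (mod 675). Now have (17|675).
17 ≡ 1 (mod 4), so quadratic reciprocity gives (17|675) = (675|17). Reduce: 675 ≡ 12 (mod 17). Now have (12|17).
Factor out 2: 12 = 2^2·3. Since 17 ≡ 1 (mod 8), (2|17) = +1, and (2|17)^2 = +1. Now have (3|17).
17 ≡ 1 (mod 4), so quadratic reciprocity gives (3|17) = (17|3). Reduce: 17 ≡ 2 (mod 3). Now have (2|3).
Factor out 2: 2 = 2. Since 3 ≡ 3 (mod 8), (2|3) = -1. Now have -(1|3).
(1|3) = 1. Collecting the sign factors: -1.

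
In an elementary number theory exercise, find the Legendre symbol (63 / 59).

(63 / 59)
  = (4 / 59)    [63 ≡ 4 mod 59]
  = (1 / 59)    [59 ≡ 3 mod 8 ⇒ (2 / 59)^2 = +1]
  = 1    [(1 / 59) = 1]

1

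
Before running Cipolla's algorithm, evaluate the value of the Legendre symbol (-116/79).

Pull out -1: (-116/79) = (-1/79)·(116/79). Since 79 ≡ 3 (mod 4), (-1/79) = -1. Now have -(116/79).
Reduce the numerator: 116 ≡ 37 (mod 79), so (116/79) = (37/79).
37 ≡ 1 (mod 4), so quadratic reciprocity gives (37/79) = (79/37). Reduce: 79 ≡ 5 (mod 37). Now have -(5/37).
5 ≡ 1 (mod 4), so quadratic reciprocity gives (5/37) = (37/5). Reduce: 37 ≡ 2 (mod 5). Now have -(2/5).
Factor out 2: 2 = 2. Since 5 ≡ 5 (mod 8), (2/5) = -1. Now have (1/5).
(1/5) = 1. Collecting the sign factors: 1.

1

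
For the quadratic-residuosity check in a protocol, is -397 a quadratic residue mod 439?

(-397/439)
  = -(397/439)    [439 ≡ 3 mod 4 ⇒ (-1/439) = -1]
  = -(439/397)    [QR: 397 ≡ 1 mod 4, sign kept]
  = -(42/397)    [439 ≡ 42 mod 397]
  = (21/397)    [397 ≡ 5 mod 8 ⇒ (2/397) = -1]
  = (397/21)    [QR: 21 ≡ 1 mod 4, sign kept]
  = (19/21)    [397 ≡ 19 mod 21]
  = (21/19)    [QR: 21 ≡ 1 mod 4, sign kept]
  = (2/19)    [21 ≡ 2 mod 19]
  = -(1/19)    [19 ≡ 3 mod 8 ⇒ (2/19) = -1]
  = -1    [(1/19) = 1]
(-397/439) = -1, and 439 is prime, so -397 is not a quadratic residue mod 439.

no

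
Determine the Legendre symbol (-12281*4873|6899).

-1

By multiplicativity, (-12281·4873|6899) = (-12281|6899)·(4873|6899).
First factor (-12281|6899):
Reduce the numerator: -12281 ≡ 1517 (mod 6899), so (-12281|6899) = (1517|6899).
1517 ≡ 1 (mod 4), so quadratic reciprocity gives (1517|6899) = (6899|1517). Reduce: 6899 ≡ 831 (mod 1517). Now have (831|1517).
1517 ≡ 1 (mod 4), so quadratic reciprocity gives (831|1517) = (1517|831). Reduce: 1517 ≡ 686 (mod 831). Now have (686|831).
Factor out 2: 686 = 2·343. Since 831 ≡ 7 (mod 8), (2|831) = +1. Now have (343|831).
Both 343 ≡ 3 and 831 ≡ 3 (mod 4), so reciprocity gives (343|831) = -(831|343). Reduce: 831 ≡ 145 (mod 343). Now have -(145|343).
145 ≡ 1 (mod 4), so quadratic reciprocity gives (145|343) = (343|145). Reduce: 343 ≡ 53 (mod 145). Now have -(53|145).
53 ≡ 1 (mod 4), so quadratic reciprocity gives (53|145) = (145|53). Reduce: 145 ≡ 39 (mod 53). Now have -(39|53).
53 ≡ 1 (mod 4), so quadratic reciprocity gives (39|53) = (53|39). Reduce: 53 ≡ 14 (mod 39). Now have -(14|39).
Factor out 2: 14 = 2·7. Since 39 ≡ 7 (mod 8), (2|39) = +1. Now have -(7|39).
Both 7 ≡ 3 and 39 ≡ 3 (mod 4), so reciprocity gives (7|39) = -(39|7). Reduce: 39 ≡ 4 (mod 7). Now have (4|7).
Factor out 2: 4 = 2^2. Since 7 ≡ 7 (mod 8), (2|7) = +1, and (2|7)^2 = +1. Now have (1|7).
(1|7) = 1. Collecting the sign factors: 1.
Second factor (4873|6899):
4873 ≡ 1 (mod 4), so quadratic reciprocity gives (4873|6899) = (6899|4873). Reduce: 6899 ≡ 2026 (mod 4873). Now have (2026|4873).
Factor out 2: 2026 = 2·1013. Since 4873 ≡ 1 (mod 8), (2|4873) = +1. Now have (1013|4873).
1013 ≡ 1 (mod 4), so quadratic reciprocity gives (1013|4873) = (4873|1013). Reduce: 4873 ≡ 821 (mod 1013). Now have (821|1013).
821 ≡ 1 (mod 4), so quadratic reciprocity gives (821|1013) = (1013|821). Reduce: 1013 ≡ 192 (mod 821). Now have (192|821).
Factor out 2: 192 = 2^6·3. Since 821 ≡ 5 (mod 8), (2|821) = -1, and (2|821)^6 = +1. Now have (3|821).
821 ≡ 1 (mod 4), so quadratic reciprocity gives (3|821) = (821|3). Reduce: 821 ≡ 2 (mod 3). Now have (2|3).
Factor out 2: 2 = 2. Since 3 ≡ 3 (mod 8), (2|3) = -1. Now have -(1|3).
(1|3) = 1. Collecting the sign factors: -1.
Product: (1)·(-1) = -1.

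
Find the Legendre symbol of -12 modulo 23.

-1

Reduce the numerator: -12 ≡ 11 (mod 23), so (-12|23) = (11|23).
Both 11 ≡ 3 and 23 ≡ 3 (mod 4), so reciprocity gives (11|23) = -(23|11). Reduce: 23 ≡ 1 (mod 11). Now have -(1|11).
(1|11) = 1. Collecting the sign factors: -1.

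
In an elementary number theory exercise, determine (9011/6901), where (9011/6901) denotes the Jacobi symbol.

Reduce the numerator: 9011 ≡ 2110 (mod 6901), so (9011/6901) = (2110/6901).
Factor out 2: 2110 = 2·1055. Since 6901 ≡ 5 (mod 8), (2/6901) = -1. Now have -(1055/6901).
6901 ≡ 1 (mod 4), so quadratic reciprocity gives (1055/6901) = (6901/1055). Reduce: 6901 ≡ 571 (mod 1055). Now have -(571/1055).
Both 571 ≡ 3 and 1055 ≡ 3 (mod 4), so reciprocity gives (571/1055) = -(1055/571). Reduce: 1055 ≡ 484 (mod 571). Now have (484/571).
Factor out 2: 484 = 2^2·121. Since 571 ≡ 3 (mod 8), (2/571) = -1, and (2/571)^2 = +1. Now have (121/571).
121 ≡ 1 (mod 4), so quadratic reciprocity gives (121/571) = (571/121). Reduce: 571 ≡ 87 (mod 121). Now have (87/121).
121 ≡ 1 (mod 4), so quadratic reciprocity gives (87/121) = (121/87). Reduce: 121 ≡ 34 (mod 87). Now have (34/87).
Factor out 2: 34 = 2·17. Since 87 ≡ 7 (mod 8), (2/87) = +1. Now have (17/87).
17 ≡ 1 (mod 4), so quadratic reciprocity gives (17/87) = (87/17). Reduce: 87 ≡ 2 (mod 17). Now have (2/17).
Factor out 2: 2 = 2. Since 17 ≡ 1 (mod 8), (2/17) = +1. Now have (1/17).
(1/17) = 1. Collecting the sign factors: 1.

1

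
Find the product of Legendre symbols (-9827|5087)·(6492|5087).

1

By multiplicativity, (-9827·6492|5087) = (-9827|5087)·(6492|5087).
First factor (-9827|5087):
Reduce the numerator: -9827 ≡ 347 (mod 5087), so (-9827|5087) = (347|5087).
Both 347 ≡ 3 and 5087 ≡ 3 (mod 4), so reciprocity gives (347|5087) = -(5087|347). Reduce: 5087 ≡ 229 (mod 347). Now have -(229|347).
229 ≡ 1 (mod 4), so quadratic reciprocity gives (229|347) = (347|229). Reduce: 347 ≡ 118 (mod 229). Now have -(118|229).
Factor out 2: 118 = 2·59. Since 229 ≡ 5 (mod 8), (2|229) = -1. Now have (59|229).
229 ≡ 1 (mod 4), so quadratic reciprocity gives (59|229) = (229|59). Reduce: 229 ≡ 52 (mod 59). Now have (52|59).
Factor out 2: 52 = 2^2·13. Since 59 ≡ 3 (mod 8), (2|59) = -1, and (2|59)^2 = +1. Now have (13|59).
13 ≡ 1 (mod 4), so quadratic reciprocity gives (13|59) = (59|13). Reduce: 59 ≡ 7 (mod 13). Now have (7|13).
13 ≡ 1 (mod 4), so quadratic reciprocity gives (7|13) = (13|7). Reduce: 13 ≡ 6 (mod 7). Now have (6|7).
Factor out 2: 6 = 2·3. Since 7 ≡ 7 (mod 8), (2|7) = +1. Now have (3|7).
Both 3 ≡ 3 and 7 ≡ 3 (mod 4), so reciprocity gives (3|7) = -(7|3). Reduce: 7 ≡ 1 (mod 3). Now have -(1|3).
(1|3) = 1. Collecting the sign factors: -1.
Second factor (6492|5087):
Reduce the numerator: 6492 ≡ 1405 (mod 5087), so (6492|5087) = (1405|5087).
1405 ≡ 1 (mod 4), so quadratic reciprocity gives (1405|5087) = (5087|1405). Reduce: 5087 ≡ 872 (mod 1405). Now have (872|1405).
Factor out 2: 872 = 2^3·109. Since 1405 ≡ 5 (mod 8), (2|1405) = -1, and (2|1405)^3 = -1. Now have -(109|1405).
109 ≡ 1 (mod 4), so quadratic reciprocity gives (109|1405) = (1405|109). Reduce: 1405 ≡ 97 (mod 109). Now have -(97|109).
97 ≡ 1 (mod 4), so quadratic reciprocity gives (97|109) = (109|97). Reduce: 109 ≡ 12 (mod 97). Now have -(12|97).
Factor out 2: 12 = 2^2·3. Since 97 ≡ 1 (mod 8), (2|97) = +1, and (2|97)^2 = +1. Now have -(3|97).
97 ≡ 1 (mod 4), so quadratic reciprocity gives (3|97) = (97|3). Reduce: 97 ≡ 1 (mod 3). Now have -(1|3).
(1|3) = 1. Collecting the sign factors: -1.
Product: (-1)·(-1) = 1.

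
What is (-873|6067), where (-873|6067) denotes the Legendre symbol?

(-873|6067)
  = (5194|6067)    [-873 ≡ 5194 mod 6067]
  = -(2597|6067)    [6067 ≡ 3 mod 8 ⇒ (2|6067) = -1]
  = -(6067|2597)    [QR: 2597 ≡ 1 mod 4, sign kept]
  = -(873|2597)    [6067 ≡ 873 mod 2597]
  = -(2597|873)    [QR: 873 ≡ 1 mod 4, sign kept]
  = -(851|873)    [2597 ≡ 851 mod 873]
  = -(873|851)    [QR: 873 ≡ 1 mod 4, sign kept]
  = -(22|851)    [873 ≡ 22 mod 851]
  = (11|851)    [851 ≡ 3 mod 8 ⇒ (2|851) = -1]
  = -(851|11)    [QR: both ≡ 3 mod 4, sign flips]
  = -(4|11)    [851 ≡ 4 mod 11]
  = -(1|11)    [11 ≡ 3 mod 8 ⇒ (2|11)^2 = +1]
  = -1    [(1|11) = 1]

-1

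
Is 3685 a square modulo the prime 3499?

yes

(3685/3499)
  = (186/3499)    [3685 ≡ 186 mod 3499]
  = -(93/3499)    [3499 ≡ 3 mod 8 ⇒ (2/3499) = -1]
  = -(3499/93)    [QR: 93 ≡ 1 mod 4, sign kept]
  = -(58/93)    [3499 ≡ 58 mod 93]
  = (29/93)    [93 ≡ 5 mod 8 ⇒ (2/93) = -1]
  = (93/29)    [QR: 29 ≡ 1 mod 4, sign kept]
  = (6/29)    [93 ≡ 6 mod 29]
  = -(3/29)    [29 ≡ 5 mod 8 ⇒ (2/29) = -1]
  = -(29/3)    [QR: 29 ≡ 1 mod 4, sign kept]
  = -(2/3)    [29 ≡ 2 mod 3]
  = (1/3)    [3 ≡ 3 mod 8 ⇒ (2/3) = -1]
  = 1    [(1/3) = 1]
(3685/3499) = 1, and 3499 is prime, so 3685 is a quadratic residue mod 3499.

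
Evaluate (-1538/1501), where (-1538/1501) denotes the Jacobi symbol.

(-1538/1501)
  = (1464/1501)    [-1538 ≡ 1464 mod 1501]
  = -(183/1501)    [1501 ≡ 5 mod 8 ⇒ (2/1501)^3 = -1]
  = -(1501/183)    [QR: 1501 ≡ 1 mod 4, sign kept]
  = -(37/183)    [1501 ≡ 37 mod 183]
  = -(183/37)    [QR: 37 ≡ 1 mod 4, sign kept]
  = -(35/37)    [183 ≡ 35 mod 37]
  = -(37/35)    [QR: 37 ≡ 1 mod 4, sign kept]
  = -(2/35)    [37 ≡ 2 mod 35]
  = (1/35)    [35 ≡ 3 mod 8 ⇒ (2/35) = -1]
  = 1    [(1/35) = 1]

1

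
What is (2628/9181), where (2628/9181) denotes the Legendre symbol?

(2628/9181)
  = (657/9181)    [9181 ≡ 5 mod 8 ⇒ (2/9181)^2 = +1]
  = (9181/657)    [QR: 657 ≡ 1 mod 4, sign kept]
  = (640/657)    [9181 ≡ 640 mod 657]
  = (5/657)    [657 ≡ 1 mod 8 ⇒ (2/657)^7 = +1]
  = (657/5)    [QR: 5 ≡ 1 mod 4, sign kept]
  = (2/5)    [657 ≡ 2 mod 5]
  = -(1/5)    [5 ≡ 5 mod 8 ⇒ (2/5) = -1]
  = -1    [(1/5) = 1]

-1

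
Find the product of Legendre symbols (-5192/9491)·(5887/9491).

By multiplicativity, (-5192·5887/9491) = (-5192/9491)·(5887/9491).
First factor (-5192/9491):
Reduce the numerator: -5192 ≡ 4299 (mod 9491), so (-5192/9491) = (4299/9491).
Both 4299 ≡ 3 and 9491 ≡ 3 (mod 4), so reciprocity gives (4299/9491) = -(9491/4299). Reduce: 9491 ≡ 893 (mod 4299). Now have -(893/4299).
893 ≡ 1 (mod 4), so quadratic reciprocity gives (893/4299) = (4299/893). Reduce: 4299 ≡ 727 (mod 893). Now have -(727/893).
893 ≡ 1 (mod 4), so quadratic reciprocity gives (727/893) = (893/727). Reduce: 893 ≡ 166 (mod 727). Now have -(166/727).
Factor out 2: 166 = 2·83. Since 727 ≡ 7 (mod 8), (2/727) = +1. Now have -(83/727).
Both 83 ≡ 3 and 727 ≡ 3 (mod 4), so reciprocity gives (83/727) = -(727/83). Reduce: 727 ≡ 63 (mod 83). Now have (63/83).
Both 63 ≡ 3 and 83 ≡ 3 (mod 4), so reciprocity gives (63/83) = -(83/63). Reduce: 83 ≡ 20 (mod 63). Now have -(20/63).
Factor out 2: 20 = 2^2·5. Since 63 ≡ 7 (mod 8), (2/63) = +1, and (2/63)^2 = +1. Now have -(5/63).
5 ≡ 1 (mod 4), so quadratic reciprocity gives (5/63) = (63/5). Reduce: 63 ≡ 3 (mod 5). Now have -(3/5).
5 ≡ 1 (mod 4), so quadratic reciprocity gives (3/5) = (5/3). Reduce: 5 ≡ 2 (mod 3). Now have -(2/3).
Factor out 2: 2 = 2. Since 3 ≡ 3 (mod 8), (2/3) = -1. Now have (1/3).
(1/3) = 1. Collecting the sign factors: 1.
Second factor (5887/9491):
Both 5887 ≡ 3 and 9491 ≡ 3 (mod 4), so reciprocity gives (5887/9491) = -(9491/5887). Reduce: 9491 ≡ 3604 (mod 5887). Now have -(3604/5887).
Factor out 2: 3604 = 2^2·901. Since 5887 ≡ 7 (mod 8), (2/5887) = +1, and (2/5887)^2 = +1. Now have -(901/5887).
901 ≡ 1 (mod 4), so quadratic reciprocity gives (901/5887) = (5887/901). Reduce: 5887 ≡ 481 (mod 901). Now have -(481/901).
481 ≡ 1 (mod 4), so quadratic reciprocity gives (481/901) = (901/481). Reduce: 901 ≡ 420 (mod 481). Now have -(420/481).
Factor out 2: 420 = 2^2·105. Since 481 ≡ 1 (mod 8), (2/481) = +1, and (2/481)^2 = +1. Now have -(105/481).
105 ≡ 1 (mod 4), so quadratic reciprocity gives (105/481) = (481/105). Reduce: 481 ≡ 61 (mod 105). Now have -(61/105).
61 ≡ 1 (mod 4), so quadratic reciprocity gives (61/105) = (105/61). Reduce: 105 ≡ 44 (mod 61). Now have -(44/61).
Factor out 2: 44 = 2^2·11. Since 61 ≡ 5 (mod 8), (2/61) = -1, and (2/61)^2 = +1. Now have -(11/61).
61 ≡ 1 (mod 4), so quadratic reciprocity gives (11/61) = (61/11). Reduce: 61 ≡ 6 (mod 11). Now have -(6/11).
Factor out 2: 6 = 2·3. Since 11 ≡ 3 (mod 8), (2/11) = -1. Now have (3/11).
Both 3 ≡ 3 and 11 ≡ 3 (mod 4), so reciprocity gives (3/11) = -(11/3). Reduce: 11 ≡ 2 (mod 3). Now have -(2/3).
Factor out 2: 2 = 2. Since 3 ≡ 3 (mod 8), (2/3) = -1. Now have (1/3).
(1/3) = 1. Collecting the sign factors: 1.
Product: (1)·(1) = 1.

1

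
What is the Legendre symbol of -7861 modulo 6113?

Reduce the numerator: -7861 ≡ 4365 (mod 6113), so (-7861/6113) = (4365/6113).
4365 ≡ 1 (mod 4), so quadratic reciprocity gives (4365/6113) = (6113/4365). Reduce: 6113 ≡ 1748 (mod 4365). Now have (1748/4365).
Factor out 2: 1748 = 2^2·437. Since 4365 ≡ 5 (mod 8), (2/4365) = -1, and (2/4365)^2 = +1. Now have (437/4365).
437 ≡ 1 (mod 4), so quadratic reciprocity gives (437/4365) = (4365/437). Reduce: 4365 ≡ 432 (mod 437). Now have (432/437).
Factor out 2: 432 = 2^4·27. Since 437 ≡ 5 (mod 8), (2/437) = -1, and (2/437)^4 = +1. Now have (27/437).
437 ≡ 1 (mod 4), so quadratic reciprocity gives (27/437) = (437/27). Reduce: 437 ≡ 5 (mod 27). Now have (5/27).
5 ≡ 1 (mod 4), so quadratic reciprocity gives (5/27) = (27/5). Reduce: 27 ≡ 2 (mod 5). Now have (2/5).
Factor out 2: 2 = 2. Since 5 ≡ 5 (mod 8), (2/5) = -1. Now have -(1/5).
(1/5) = 1. Collecting the sign factors: -1.

-1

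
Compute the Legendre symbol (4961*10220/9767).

By multiplicativity, (4961·10220/9767) = (4961/9767)·(10220/9767).
First factor (4961/9767):
(4961/9767)
  = (9767/4961)    [QR: 4961 ≡ 1 mod 4, sign kept]
  = (4806/4961)    [9767 ≡ 4806 mod 4961]
  = (2403/4961)    [4961 ≡ 1 mod 8 ⇒ (2/4961) = +1]
  = (4961/2403)    [QR: 4961 ≡ 1 mod 4, sign kept]
  = (155/2403)    [4961 ≡ 155 mod 2403]
  = -(2403/155)    [QR: both ≡ 3 mod 4, sign flips]
  = -(78/155)    [2403 ≡ 78 mod 155]
  = (39/155)    [155 ≡ 3 mod 8 ⇒ (2/155) = -1]
  = -(155/39)    [QR: both ≡ 3 mod 4, sign flips]
  = -(38/39)    [155 ≡ 38 mod 39]
  = -(19/39)    [39 ≡ 7 mod 8 ⇒ (2/39) = +1]
  = (39/19)    [QR: both ≡ 3 mod 4, sign flips]
  = (1/19)    [39 ≡ 1 mod 19]
  = 1    [(1/19) = 1]
Second factor (10220/9767):
(10220/9767)
  = (453/9767)    [10220 ≡ 453 mod 9767]
  = (9767/453)    [QR: 453 ≡ 1 mod 4, sign kept]
  = (254/453)    [9767 ≡ 254 mod 453]
  = -(127/453)    [453 ≡ 5 mod 8 ⇒ (2/453) = -1]
  = -(453/127)    [QR: 453 ≡ 1 mod 4, sign kept]
  = -(72/127)    [453 ≡ 72 mod 127]
  = -(9/127)    [127 ≡ 7 mod 8 ⇒ (2/127)^3 = +1]
  = -(127/9)    [QR: 9 ≡ 1 mod 4, sign kept]
  = -(1/9)    [127 ≡ 1 mod 9]
  = -1    [(1/9) = 1]
Product: (1)·(-1) = -1.

-1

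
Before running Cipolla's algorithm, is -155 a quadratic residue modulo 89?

no

(-155|89)
  = (23|89)    [-155 ≡ 23 mod 89]
  = (89|23)    [QR: 89 ≡ 1 mod 4, sign kept]
  = (20|23)    [89 ≡ 20 mod 23]
  = (5|23)    [23 ≡ 7 mod 8 ⇒ (2|23)^2 = +1]
  = (23|5)    [QR: 5 ≡ 1 mod 4, sign kept]
  = (3|5)    [23 ≡ 3 mod 5]
  = (5|3)    [QR: 5 ≡ 1 mod 4, sign kept]
  = (2|3)    [5 ≡ 2 mod 3]
  = -(1|3)    [3 ≡ 3 mod 8 ⇒ (2|3) = -1]
  = -1    [(1|3) = 1]
(-155|89) = -1, and 89 is prime, so -155 is not a quadratic residue mod 89.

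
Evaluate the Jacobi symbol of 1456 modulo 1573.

0

(1456/1573)
  = (91/1573)    [1573 ≡ 5 mod 8 ⇒ (2/1573)^4 = +1]
  = (1573/91)    [QR: 1573 ≡ 1 mod 4, sign kept]
  = (26/91)    [1573 ≡ 26 mod 91]
  = -(13/91)    [91 ≡ 3 mod 8 ⇒ (2/91) = -1]
  = -(91/13)    [QR: 13 ≡ 1 mod 4, sign kept]
  = -(0/13)    [91 ≡ 0 mod 13]
  = 0    [numerator 0, gcd > 1]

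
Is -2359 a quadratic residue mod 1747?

no

(-2359/1747)
  = (1135/1747)    [-2359 ≡ 1135 mod 1747]
  = -(1747/1135)    [QR: both ≡ 3 mod 4, sign flips]
  = -(612/1135)    [1747 ≡ 612 mod 1135]
  = -(153/1135)    [1135 ≡ 7 mod 8 ⇒ (2/1135)^2 = +1]
  = -(1135/153)    [QR: 153 ≡ 1 mod 4, sign kept]
  = -(64/153)    [1135 ≡ 64 mod 153]
  = -(1/153)    [153 ≡ 1 mod 8 ⇒ (2/153)^6 = +1]
  = -1    [(1/153) = 1]
(-2359/1747) = -1, and 1747 is prime, so -2359 is not a quadratic residue mod 1747.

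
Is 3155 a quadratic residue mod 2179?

no

(3155|2179)
  = (976|2179)    [3155 ≡ 976 mod 2179]
  = (61|2179)    [2179 ≡ 3 mod 8 ⇒ (2|2179)^4 = +1]
  = (2179|61)    [QR: 61 ≡ 1 mod 4, sign kept]
  = (44|61)    [2179 ≡ 44 mod 61]
  = (11|61)    [61 ≡ 5 mod 8 ⇒ (2|61)^2 = +1]
  = (61|11)    [QR: 61 ≡ 1 mod 4, sign kept]
  = (6|11)    [61 ≡ 6 mod 11]
  = -(3|11)    [11 ≡ 3 mod 8 ⇒ (2|11) = -1]
  = (11|3)    [QR: both ≡ 3 mod 4, sign flips]
  = (2|3)    [11 ≡ 2 mod 3]
  = -(1|3)    [3 ≡ 3 mod 8 ⇒ (2|3) = -1]
  = -1    [(1|3) = 1]
(3155|2179) = -1, and 2179 is prime, so 3155 is not a quadratic residue mod 2179.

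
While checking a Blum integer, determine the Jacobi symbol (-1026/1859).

(-1026/1859)
  = -(1026/1859)    [1859 ≡ 3 mod 4 ⇒ (-1/1859) = -1]
  = (513/1859)    [1859 ≡ 3 mod 8 ⇒ (2/1859) = -1]
  = (1859/513)    [QR: 513 ≡ 1 mod 4, sign kept]
  = (320/513)    [1859 ≡ 320 mod 513]
  = (5/513)    [513 ≡ 1 mod 8 ⇒ (2/513)^6 = +1]
  = (513/5)    [QR: 5 ≡ 1 mod 4, sign kept]
  = (3/5)    [513 ≡ 3 mod 5]
  = (5/3)    [QR: 5 ≡ 1 mod 4, sign kept]
  = (2/3)    [5 ≡ 2 mod 3]
  = -(1/3)    [3 ≡ 3 mod 8 ⇒ (2/3) = -1]
  = -1    [(1/3) = 1]

-1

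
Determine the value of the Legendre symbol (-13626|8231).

1

(-13626|8231)
  = (2836|8231)    [-13626 ≡ 2836 mod 8231]
  = (709|8231)    [8231 ≡ 7 mod 8 ⇒ (2|8231)^2 = +1]
  = (8231|709)    [QR: 709 ≡ 1 mod 4, sign kept]
  = (432|709)    [8231 ≡ 432 mod 709]
  = (27|709)    [709 ≡ 5 mod 8 ⇒ (2|709)^4 = +1]
  = (709|27)    [QR: 709 ≡ 1 mod 4, sign kept]
  = (7|27)    [709 ≡ 7 mod 27]
  = -(27|7)    [QR: both ≡ 3 mod 4, sign flips]
  = -(6|7)    [27 ≡ 6 mod 7]
  = -(3|7)    [7 ≡ 7 mod 8 ⇒ (2|7) = +1]
  = (7|3)    [QR: both ≡ 3 mod 4, sign flips]
  = (1|3)    [7 ≡ 1 mod 3]
  = 1    [(1|3) = 1]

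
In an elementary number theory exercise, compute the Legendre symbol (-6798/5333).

Reduce the numerator: -6798 ≡ 3868 (mod 5333), so (-6798/5333) = (3868/5333).
Factor out 2: 3868 = 2^2·967. Since 5333 ≡ 5 (mod 8), (2/5333) = -1, and (2/5333)^2 = +1. Now have (967/5333).
5333 ≡ 1 (mod 4), so quadratic reciprocity gives (967/5333) = (5333/967). Reduce: 5333 ≡ 498 (mod 967). Now have (498/967).
Factor out 2: 498 = 2·249. Since 967 ≡ 7 (mod 8), (2/967) = +1. Now have (249/967).
249 ≡ 1 (mod 4), so quadratic reciprocity gives (249/967) = (967/249). Reduce: 967 ≡ 220 (mod 249). Now have (220/249).
Factor out 2: 220 = 2^2·55. Since 249 ≡ 1 (mod 8), (2/249) = +1, and (2/249)^2 = +1. Now have (55/249).
249 ≡ 1 (mod 4), so quadratic reciprocity gives (55/249) = (249/55). Reduce: 249 ≡ 29 (mod 55). Now have (29/55).
29 ≡ 1 (mod 4), so quadratic reciprocity gives (29/55) = (55/29). Reduce: 55 ≡ 26 (mod 29). Now have (26/29).
Factor out 2: 26 = 2·13. Since 29 ≡ 5 (mod 8), (2/29) = -1. Now have -(13/29).
13 ≡ 1 (mod 4), so quadratic reciprocity gives (13/29) = (29/13). Reduce: 29 ≡ 3 (mod 13). Now have -(3/13).
13 ≡ 1 (mod 4), so quadratic reciprocity gives (3/13) = (13/3). Reduce: 13 ≡ 1 (mod 3). Now have -(1/3).
(1/3) = 1. Collecting the sign factors: -1.

-1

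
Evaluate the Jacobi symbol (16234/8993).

Reduce the numerator: 16234 ≡ 7241 (mod 8993), so (16234/8993) = (7241/8993).
7241 ≡ 1 (mod 4), so quadratic reciprocity gives (7241/8993) = (8993/7241). Reduce: 8993 ≡ 1752 (mod 7241). Now have (1752/7241).
Factor out 2: 1752 = 2^3·219. Since 7241 ≡ 1 (mod 8), (2/7241) = +1, and (2/7241)^3 = +1. Now have (219/7241).
7241 ≡ 1 (mod 4), so quadratic reciprocity gives (219/7241) = (7241/219). Reduce: 7241 ≡ 14 (mod 219). Now have (14/219).
Factor out 2: 14 = 2·7. Since 219 ≡ 3 (mod 8), (2/219) = -1. Now have -(7/219).
Both 7 ≡ 3 and 219 ≡ 3 (mod 4), so reciprocity gives (7/219) = -(219/7). Reduce: 219 ≡ 2 (mod 7). Now have (2/7).
Factor out 2: 2 = 2. Since 7 ≡ 7 (mod 8), (2/7) = +1. Now have (1/7).
(1/7) = 1. Collecting the sign factors: 1.

1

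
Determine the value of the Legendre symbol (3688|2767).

Reduce the numerator: 3688 ≡ 921 (mod 2767), so (3688|2767) = (921|2767).
921 ≡ 1 (mod 4), so quadratic reciprocity gives (921|2767) = (2767|921). Reduce: 2767 ≡ 4 (mod 921). Now have (4|921).
Factor out 2: 4 = 2^2. Since 921 ≡ 1 (mod 8), (2|921) = +1, and (2|921)^2 = +1. Now have (1|921).
(1|921) = 1. Collecting the sign factors: 1.

1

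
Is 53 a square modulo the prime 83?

no

(53/83)
  = (83/53)    [QR: 53 ≡ 1 mod 4, sign kept]
  = (30/53)    [83 ≡ 30 mod 53]
  = -(15/53)    [53 ≡ 5 mod 8 ⇒ (2/53) = -1]
  = -(53/15)    [QR: 53 ≡ 1 mod 4, sign kept]
  = -(8/15)    [53 ≡ 8 mod 15]
  = -(1/15)    [15 ≡ 7 mod 8 ⇒ (2/15)^3 = +1]
  = -1    [(1/15) = 1]
The Legendre symbol is -1, so x^2 ≡ 53 (mod 83) has no solution.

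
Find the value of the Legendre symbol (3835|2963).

-1

(3835|2963)
  = (872|2963)    [3835 ≡ 872 mod 2963]
  = -(109|2963)    [2963 ≡ 3 mod 8 ⇒ (2|2963)^3 = -1]
  = -(2963|109)    [QR: 109 ≡ 1 mod 4, sign kept]
  = -(20|109)    [2963 ≡ 20 mod 109]
  = -(5|109)    [109 ≡ 5 mod 8 ⇒ (2|109)^2 = +1]
  = -(109|5)    [QR: 5 ≡ 1 mod 4, sign kept]
  = -(4|5)    [109 ≡ 4 mod 5]
  = -(1|5)    [5 ≡ 5 mod 8 ⇒ (2|5)^2 = +1]
  = -1    [(1|5) = 1]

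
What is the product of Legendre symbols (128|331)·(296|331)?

By multiplicativity, (128·296|331) = (128|331)·(296|331).
First factor (128|331):
Factor out 2: 128 = 2^7. Since 331 ≡ 3 (mod 8), (2|331) = -1, and (2|331)^7 = -1. Now have -(1|331).
(1|331) = 1. Collecting the sign factors: -1.
Second factor (296|331):
Factor out 2: 296 = 2^3·37. Since 331 ≡ 3 (mod 8), (2|331) = -1, and (2|331)^3 = -1. Now have -(37|331).
37 ≡ 1 (mod 4), so quadratic reciprocity gives (37|331) = (331|37). Reduce: 331 ≡ 35 (mod 37). Now have -(35|37).
37 ≡ 1 (mod 4), so quadratic reciprocity gives (35|37) = (37|35). Reduce: 37 ≡ 2 (mod 35). Now have -(2|35).
Factor out 2: 2 = 2. Since 35 ≡ 3 (mod 8), (2|35) = -1. Now have (1|35).
(1|35) = 1. Collecting the sign factors: 1.
Product: (-1)·(1) = -1.

-1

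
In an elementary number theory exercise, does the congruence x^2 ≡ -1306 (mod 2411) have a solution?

yes

(-1306/2411)
  = -(1306/2411)    [2411 ≡ 3 mod 4 ⇒ (-1/2411) = -1]
  = (653/2411)    [2411 ≡ 3 mod 8 ⇒ (2/2411) = -1]
  = (2411/653)    [QR: 653 ≡ 1 mod 4, sign kept]
  = (452/653)    [2411 ≡ 452 mod 653]
  = (113/653)    [653 ≡ 5 mod 8 ⇒ (2/653)^2 = +1]
  = (653/113)    [QR: 113 ≡ 1 mod 4, sign kept]
  = (88/113)    [653 ≡ 88 mod 113]
  = (11/113)    [113 ≡ 1 mod 8 ⇒ (2/113)^3 = +1]
  = (113/11)    [QR: 113 ≡ 1 mod 4, sign kept]
  = (3/11)    [113 ≡ 3 mod 11]
  = -(11/3)    [QR: both ≡ 3 mod 4, sign flips]
  = -(2/3)    [11 ≡ 2 mod 3]
  = (1/3)    [3 ≡ 3 mod 8 ⇒ (2/3) = -1]
  = 1    [(1/3) = 1]
The Legendre symbol is 1, so x^2 ≡ -1306 (mod 2411) has solution.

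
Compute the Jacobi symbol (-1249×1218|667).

By multiplicativity, (-1249·1218|667) = (-1249|667)·(1218|667).
First factor (-1249|667):
(-1249|667)
  = (85|667)    [-1249 ≡ 85 mod 667]
  = (667|85)    [QR: 85 ≡ 1 mod 4, sign kept]
  = (72|85)    [667 ≡ 72 mod 85]
  = -(9|85)    [85 ≡ 5 mod 8 ⇒ (2|85)^3 = -1]
  = -(85|9)    [QR: 9 ≡ 1 mod 4, sign kept]
  = -(4|9)    [85 ≡ 4 mod 9]
  = -(1|9)    [9 ≡ 1 mod 8 ⇒ (2|9)^2 = +1]
  = -1    [(1|9) = 1]
Second factor (1218|667):
(1218|667)
  = (551|667)    [1218 ≡ 551 mod 667]
  = -(667|551)    [QR: both ≡ 3 mod 4, sign flips]
  = -(116|551)    [667 ≡ 116 mod 551]
  = -(29|551)    [551 ≡ 7 mod 8 ⇒ (2|551)^2 = +1]
  = -(551|29)    [QR: 29 ≡ 1 mod 4, sign kept]
  = -(0|29)    [551 ≡ 0 mod 29]
  = 0    [numerator 0, gcd > 1]
Product: (-1)·(0) = 0.

0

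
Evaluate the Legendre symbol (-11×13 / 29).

-1

By multiplicativity, (-11·13 / 29) = (-11 / 29)·(13 / 29).
First factor (-11 / 29):
Reduce the numerator: -11 ≡ 18 (mod 29), so (-11 / 29) = (18 / 29).
Factor out 2: 18 = 2·9. Since 29 ≡ 5 (mod 8), (2 / 29) = -1. Now have -(9 / 29).
9 ≡ 1 (mod 4), so quadratic reciprocity gives (9 / 29) = (29 / 9). Reduce: 29 ≡ 2 (mod 9). Now have -(2 / 9).
Factor out 2: 2 = 2. Since 9 ≡ 1 (mod 8), (2 / 9) = +1. Now have -(1 / 9).
(1 / 9) = 1. Collecting the sign factors: -1.
Second factor (13 / 29):
13 ≡ 1 (mod 4), so quadratic reciprocity gives (13 / 29) = (29 / 13). Reduce: 29 ≡ 3 (mod 13). Now have (3 / 13).
13 ≡ 1 (mod 4), so quadratic reciprocity gives (3 / 13) = (13 / 3). Reduce: 13 ≡ 1 (mod 3). Now have (1 / 3).
(1 / 3) = 1. Collecting the sign factors: 1.
Product: (-1)·(1) = -1.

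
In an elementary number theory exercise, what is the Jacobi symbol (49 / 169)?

1

(49 / 169)
  = (169 / 49)    [QR: 49 ≡ 1 mod 4, sign kept]
  = (22 / 49)    [169 ≡ 22 mod 49]
  = (11 / 49)    [49 ≡ 1 mod 8 ⇒ (2 / 49) = +1]
  = (49 / 11)    [QR: 49 ≡ 1 mod 4, sign kept]
  = (5 / 11)    [49 ≡ 5 mod 11]
  = (11 / 5)    [QR: 5 ≡ 1 mod 4, sign kept]
  = (1 / 5)    [11 ≡ 1 mod 5]
  = 1    [(1 / 5) = 1]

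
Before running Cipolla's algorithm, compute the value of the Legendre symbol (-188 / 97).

Pull out -1: (-188 / 97) = (-1 / 97)·(188 / 97). Since 97 ≡ 1 (mod 4), (-1 / 97) = +1. Now have (188 / 97).
Reduce the numerator: 188 ≡ 91 (mod 97), so (188 / 97) = (91 / 97).
97 ≡ 1 (mod 4), so quadratic reciprocity gives (91 / 97) = (97 / 91). Reduce: 97 ≡ 6 (mod 91). Now have (6 / 91).
Factor out 2: 6 = 2·3. Since 91 ≡ 3 (mod 8), (2 / 91) = -1. Now have -(3 / 91).
Both 3 ≡ 3 and 91 ≡ 3 (mod 4), so reciprocity gives (3 / 91) = -(91 / 3). Reduce: 91 ≡ 1 (mod 3). Now have (1 / 3).
(1 / 3) = 1. Collecting the sign factors: 1.

1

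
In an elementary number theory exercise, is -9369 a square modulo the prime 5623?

Reduce the numerator: -9369 ≡ 1877 (mod 5623), so (-9369|5623) = (1877|5623).
1877 ≡ 1 (mod 4), so quadratic reciprocity gives (1877|5623) = (5623|1877). Reduce: 5623 ≡ 1869 (mod 1877). Now have (1869|1877).
1869 ≡ 1 (mod 4), so quadratic reciprocity gives (1869|1877) = (1877|1869). Reduce: 1877 ≡ 8 (mod 1869). Now have (8|1869).
Factor out 2: 8 = 2^3. Since 1869 ≡ 5 (mod 8), (2|1869) = -1, and (2|1869)^3 = -1. Now have -(1|1869).
(1|1869) = 1. Collecting the sign factors: -1.
The Legendre symbol is -1, so x^2 ≡ -9369 (mod 5623) has no solution.

no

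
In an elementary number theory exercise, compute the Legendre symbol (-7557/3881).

-1

(-7557/3881)
  = (7557/3881)    [3881 ≡ 1 mod 4 ⇒ (-1/3881) = +1]
  = (3676/3881)    [7557 ≡ 3676 mod 3881]
  = (919/3881)    [3881 ≡ 1 mod 8 ⇒ (2/3881)^2 = +1]
  = (3881/919)    [QR: 3881 ≡ 1 mod 4, sign kept]
  = (205/919)    [3881 ≡ 205 mod 919]
  = (919/205)    [QR: 205 ≡ 1 mod 4, sign kept]
  = (99/205)    [919 ≡ 99 mod 205]
  = (205/99)    [QR: 205 ≡ 1 mod 4, sign kept]
  = (7/99)    [205 ≡ 7 mod 99]
  = -(99/7)    [QR: both ≡ 3 mod 4, sign flips]
  = -(1/7)    [99 ≡ 1 mod 7]
  = -1    [(1/7) = 1]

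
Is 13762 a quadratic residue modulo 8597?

Reduce the numerator: 13762 ≡ 5165 (mod 8597), so (13762/8597) = (5165/8597).
5165 ≡ 1 (mod 4), so quadratic reciprocity gives (5165/8597) = (8597/5165). Reduce: 8597 ≡ 3432 (mod 5165). Now have (3432/5165).
Factor out 2: 3432 = 2^3·429. Since 5165 ≡ 5 (mod 8), (2/5165) = -1, and (2/5165)^3 = -1. Now have -(429/5165).
429 ≡ 1 (mod 4), so quadratic reciprocity gives (429/5165) = (5165/429). Reduce: 5165 ≡ 17 (mod 429). Now have -(17/429).
17 ≡ 1 (mod 4), so quadratic reciprocity gives (17/429) = (429/17). Reduce: 429 ≡ 4 (mod 17). Now have -(4/17).
Factor out 2: 4 = 2^2. Since 17 ≡ 1 (mod 8), (2/17) = +1, and (2/17)^2 = +1. Now have -(1/17).
(1/17) = 1. Collecting the sign factors: -1.
(13762/8597) = -1, and 8597 is prime, so 13762 is not a quadratic residue mod 8597.

no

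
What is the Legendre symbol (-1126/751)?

1

(-1126/751)
  = -(1126/751)    [751 ≡ 3 mod 4 ⇒ (-1/751) = -1]
  = -(375/751)    [1126 ≡ 375 mod 751]
  = (751/375)    [QR: both ≡ 3 mod 4, sign flips]
  = (1/375)    [751 ≡ 1 mod 375]
  = 1    [(1/375) = 1]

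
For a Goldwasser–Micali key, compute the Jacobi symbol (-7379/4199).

Reduce the numerator: -7379 ≡ 1019 (mod 4199), so (-7379/4199) = (1019/4199).
Both 1019 ≡ 3 and 4199 ≡ 3 (mod 4), so reciprocity gives (1019/4199) = -(4199/1019). Reduce: 4199 ≡ 123 (mod 1019). Now have -(123/1019).
Both 123 ≡ 3 and 1019 ≡ 3 (mod 4), so reciprocity gives (123/1019) = -(1019/123). Reduce: 1019 ≡ 35 (mod 123). Now have (35/123).
Both 35 ≡ 3 and 123 ≡ 3 (mod 4), so reciprocity gives (35/123) = -(123/35). Reduce: 123 ≡ 18 (mod 35). Now have -(18/35).
Factor out 2: 18 = 2·9. Since 35 ≡ 3 (mod 8), (2/35) = -1. Now have (9/35).
9 ≡ 1 (mod 4), so quadratic reciprocity gives (9/35) = (35/9). Reduce: 35 ≡ 8 (mod 9). Now have (8/9).
Factor out 2: 8 = 2^3. Since 9 ≡ 1 (mod 8), (2/9) = +1, and (2/9)^3 = +1. Now have (1/9).
(1/9) = 1. Collecting the sign factors: 1.

1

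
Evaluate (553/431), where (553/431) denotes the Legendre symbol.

1

(553/431)
  = (122/431)    [553 ≡ 122 mod 431]
  = (61/431)    [431 ≡ 7 mod 8 ⇒ (2/431) = +1]
  = (431/61)    [QR: 61 ≡ 1 mod 4, sign kept]
  = (4/61)    [431 ≡ 4 mod 61]
  = (1/61)    [61 ≡ 5 mod 8 ⇒ (2/61)^2 = +1]
  = 1    [(1/61) = 1]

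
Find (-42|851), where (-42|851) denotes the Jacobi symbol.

(-42|851)
  = -(42|851)    [851 ≡ 3 mod 4 ⇒ (-1|851) = -1]
  = (21|851)    [851 ≡ 3 mod 8 ⇒ (2|851) = -1]
  = (851|21)    [QR: 21 ≡ 1 mod 4, sign kept]
  = (11|21)    [851 ≡ 11 mod 21]
  = (21|11)    [QR: 21 ≡ 1 mod 4, sign kept]
  = (10|11)    [21 ≡ 10 mod 11]
  = -(5|11)    [11 ≡ 3 mod 8 ⇒ (2|11) = -1]
  = -(11|5)    [QR: 5 ≡ 1 mod 4, sign kept]
  = -(1|5)    [11 ≡ 1 mod 5]
  = -1    [(1|5) = 1]

-1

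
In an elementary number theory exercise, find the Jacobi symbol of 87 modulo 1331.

-1

Both 87 ≡ 3 and 1331 ≡ 3 (mod 4), so reciprocity gives (87/1331) = -(1331/87). Reduce: 1331 ≡ 26 (mod 87). Now have -(26/87).
Factor out 2: 26 = 2·13. Since 87 ≡ 7 (mod 8), (2/87) = +1. Now have -(13/87).
13 ≡ 1 (mod 4), so quadratic reciprocity gives (13/87) = (87/13). Reduce: 87 ≡ 9 (mod 13). Now have -(9/13).
9 ≡ 1 (mod 4), so quadratic reciprocity gives (9/13) = (13/9). Reduce: 13 ≡ 4 (mod 9). Now have -(4/9).
Factor out 2: 4 = 2^2. Since 9 ≡ 1 (mod 8), (2/9) = +1, and (2/9)^2 = +1. Now have -(1/9).
(1/9) = 1. Collecting the sign factors: -1.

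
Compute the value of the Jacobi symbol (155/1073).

1073 ≡ 1 (mod 4), so quadratic reciprocity gives (155/1073) = (1073/155). Reduce: 1073 ≡ 143 (mod 155). Now have (143/155).
Both 143 ≡ 3 and 155 ≡ 3 (mod 4), so reciprocity gives (143/155) = -(155/143). Reduce: 155 ≡ 12 (mod 143). Now have -(12/143).
Factor out 2: 12 = 2^2·3. Since 143 ≡ 7 (mod 8), (2/143) = +1, and (2/143)^2 = +1. Now have -(3/143).
Both 3 ≡ 3 and 143 ≡ 3 (mod 4), so reciprocity gives (3/143) = -(143/3). Reduce: 143 ≡ 2 (mod 3). Now have (2/3).
Factor out 2: 2 = 2. Since 3 ≡ 3 (mod 8), (2/3) = -1. Now have -(1/3).
(1/3) = 1. Collecting the sign factors: -1.

-1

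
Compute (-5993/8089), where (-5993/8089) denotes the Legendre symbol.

-1

Reduce the numerator: -5993 ≡ 2096 (mod 8089), so (-5993/8089) = (2096/8089).
Factor out 2: 2096 = 2^4·131. Since 8089 ≡ 1 (mod 8), (2/8089) = +1, and (2/8089)^4 = +1. Now have (131/8089).
8089 ≡ 1 (mod 4), so quadratic reciprocity gives (131/8089) = (8089/131). Reduce: 8089 ≡ 98 (mod 131). Now have (98/131).
Factor out 2: 98 = 2·49. Since 131 ≡ 3 (mod 8), (2/131) = -1. Now have -(49/131).
49 ≡ 1 (mod 4), so quadratic reciprocity gives (49/131) = (131/49). Reduce: 131 ≡ 33 (mod 49). Now have -(33/49).
33 ≡ 1 (mod 4), so quadratic reciprocity gives (33/49) = (49/33). Reduce: 49 ≡ 16 (mod 33). Now have -(16/33).
Factor out 2: 16 = 2^4. Since 33 ≡ 1 (mod 8), (2/33) = +1, and (2/33)^4 = +1. Now have -(1/33).
(1/33) = 1. Collecting the sign factors: -1.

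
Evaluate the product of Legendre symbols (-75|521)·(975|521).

1

By multiplicativity, (-75·975|521) = (-75|521)·(975|521).
First factor (-75|521):
Reduce the numerator: -75 ≡ 446 (mod 521), so (-75|521) = (446|521).
Factor out 2: 446 = 2·223. Since 521 ≡ 1 (mod 8), (2|521) = +1. Now have (223|521).
521 ≡ 1 (mod 4), so quadratic reciprocity gives (223|521) = (521|223). Reduce: 521 ≡ 75 (mod 223). Now have (75|223).
Both 75 ≡ 3 and 223 ≡ 3 (mod 4), so reciprocity gives (75|223) = -(223|75). Reduce: 223 ≡ 73 (mod 75). Now have -(73|75).
73 ≡ 1 (mod 4), so quadratic reciprocity gives (73|75) = (75|73). Reduce: 75 ≡ 2 (mod 73). Now have -(2|73).
Factor out 2: 2 = 2. Since 73 ≡ 1 (mod 8), (2|73) = +1. Now have -(1|73).
(1|73) = 1. Collecting the sign factors: -1.
Second factor (975|521):
Reduce the numerator: 975 ≡ 454 (mod 521), so (975|521) = (454|521).
Factor out 2: 454 = 2·227. Since 521 ≡ 1 (mod 8), (2|521) = +1. Now have (227|521).
521 ≡ 1 (mod 4), so quadratic reciprocity gives (227|521) = (521|227). Reduce: 521 ≡ 67 (mod 227). Now have (67|227).
Both 67 ≡ 3 and 227 ≡ 3 (mod 4), so reciprocity gives (67|227) = -(227|67). Reduce: 227 ≡ 26 (mod 67). Now have -(26|67).
Factor out 2: 26 = 2·13. Since 67 ≡ 3 (mod 8), (2|67) = -1. Now have (13|67).
13 ≡ 1 (mod 4), so quadratic reciprocity gives (13|67) = (67|13). Reduce: 67 ≡ 2 (mod 13). Now have (2|13).
Factor out 2: 2 = 2. Since 13 ≡ 5 (mod 8), (2|13) = -1. Now have -(1|13).
(1|13) = 1. Collecting the sign factors: -1.
Product: (-1)·(-1) = 1.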